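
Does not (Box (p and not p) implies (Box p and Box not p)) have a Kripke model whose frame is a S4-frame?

Unsatisfiable

1. not (Box (p and not p) implies (Box p and Box not p)), 0
2. Box (p and not p), 0
3. not (Box p and Box not p), 0
4. p and not p, 0
5. p, 0
6. not p, 0
Accessibility: 0R0
Branch closes: p and not p both at 0.
(One branch shown.) All branches close.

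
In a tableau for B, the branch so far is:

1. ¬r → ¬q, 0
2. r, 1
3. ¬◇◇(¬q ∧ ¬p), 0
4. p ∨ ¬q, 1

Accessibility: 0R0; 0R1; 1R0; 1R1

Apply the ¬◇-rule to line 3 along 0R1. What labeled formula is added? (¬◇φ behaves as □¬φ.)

¬◇φ behaves as □¬φ: propagate the negated body to each accessible world.

¬◇(¬q ∧ ¬p), 1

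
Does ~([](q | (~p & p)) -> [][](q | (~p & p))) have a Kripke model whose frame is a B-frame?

Satisfiable (open branch found)

1. ~([](q | (~p & p)) -> [][](q | (~p & p))), w0
2. [](q | (~p & p)), w0   [~->-rule on 1]
3. ~[][](q | (~p & p)), w0   [~->-rule on 1]
4. q | (~p & p), w0   [[]-rule on 2 via w0Rw0]
5. q, w0   [|-rule on 4 (branches; this branch)]
6. ~[](q | (~p & p)), w1   [~[]-rule on 3: fresh world w1, w0Rw1]
7. q | (~p & p), w1   [[]-rule on 2 via w0Rw1]
8. q, w1   [|-rule on 7 (branches; this branch)]
9. ~(q | (~p & p)), w2   [~[]-rule on 6: fresh world w2, w1Rw2]
10. ~q, w2   [~|-rule on 9]
11. ~(~p & p), w2   [~|-rule on 9]
12. ~p, w2   [~&-rule on 11 (branches; this branch)]
Accessibility: w0Rw0, w0Rw1, w1Rw0, w1Rw1, w1Rw2, w2Rw1, w2Rw2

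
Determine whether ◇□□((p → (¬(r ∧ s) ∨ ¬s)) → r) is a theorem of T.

Tableau for the negation ¬◇□□((p → (¬(r ∧ s) ∨ ¬s)) → r):
1. ¬◇□□((p → (¬(r ∧ s) ∨ ¬s)) → r), 0
2. ¬□□((p → (¬(r ∧ s) ∨ ¬s)) → r), 0
3. ¬□((p → (¬(r ∧ s) ∨ ¬s)) → r), 1
4. ¬□□((p → (¬(r ∧ s) ∨ ¬s)) → r), 1
5. ¬((p → (¬(r ∧ s) ∨ ¬s)) → r), 2
6. p → (¬(r ∧ s) ∨ ¬s), 2
7. ¬r, 2
8. ¬(r ∧ s) ∨ ¬s, 2
9. ¬s, 2
10. ¬□((p → (¬(r ∧ s) ∨ ¬s)) → r), 3
11. ¬((p → (¬(r ∧ s) ∨ ¬s)) → r), 4
12. p → (¬(r ∧ s) ∨ ¬s), 4
13. ¬r, 4
14. ¬(r ∧ s) ∨ ¬s, 4
15. ¬s, 4
Accessibility: 0R0, 0R1, 1R1, 1R2, 1R3, 2R2, 3R3, 3R4, 4R4
The negation has an open branch (countermodel exists).

Invalid (countermodel exists)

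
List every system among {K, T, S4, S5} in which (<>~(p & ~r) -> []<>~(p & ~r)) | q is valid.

S4-tableau for the negation ~((<>~(p & ~r) -> []<>~(p & ~r)) | q):
1. ~((<>~(p & ~r) -> []<>~(p & ~r)) | q), w0
2. ~(<>~(p & ~r) -> []<>~(p & ~r)), w0   [~|-rule on 1]
3. ~q, w0   [~|-rule on 1]
4. <>~(p & ~r), w0   [~->-rule on 2]
5. ~[]<>~(p & ~r), w0   [~->-rule on 2]
6. ~(p & ~r), w1   [<>-rule on 4: fresh world w1, w0Rw1]
7. r, w1   [~&-rule on 6 (branches; this branch)]
8. ~<>~(p & ~r), w2   [~[]-rule on 5: fresh world w2, w0Rw2]
9. p & ~r, w2   [~<>-rule on 8 via w2Rw2]
10. p, w2   [&-rule on 9]
11. ~r, w2   [&-rule on 9]
Accessibility: w0Rw0, w0Rw1, w0Rw2, w1Rw1, w2Rw2
Complete open branch: countermodel on an S4-frame, so not valid in S4, nor in K, T (the same frame is also a K-frame and a T-frame).
S5-tableau for the negation ~((<>~(p & ~r) -> []<>~(p & ~r)) | q):
1. ~((<>~(p & ~r) -> []<>~(p & ~r)) | q), w0
2. ~(<>~(p & ~r) -> []<>~(p & ~r)), w0   [~|-rule on 1]
3. ~q, w0   [~|-rule on 1]
4. <>~(p & ~r), w0   [~->-rule on 2]
5. ~[]<>~(p & ~r), w0   [~->-rule on 2]
6. ~(p & ~r), w1   [<>-rule on 4: fresh world w1, w0Rw1]
7. r, w1   [~&-rule on 6 (branches; this branch)]
8. ~<>~(p & ~r), w2   [~[]-rule on 5: fresh world w2, w0Rw2]
9. p & ~r, w0   [~<>-rule on 8 via w2Rw0]
10. p, w0   [&-rule on 9]
11. ~r, w0   [&-rule on 9]
12. p & ~r, w1   [~<>-rule on 8 via w2Rw1]
13. p, w1   [&-rule on 12]
14. ~r, w1   [&-rule on 12]
Accessibility: w0Rw0, w0Rw1, w0Rw2, w1Rw0, w1Rw1, w1Rw2, w2Rw0, w2Rw1, w2Rw2
Branch closes: r and ~r both at w1.
Every branch closes (one shown): valid in S5.

S5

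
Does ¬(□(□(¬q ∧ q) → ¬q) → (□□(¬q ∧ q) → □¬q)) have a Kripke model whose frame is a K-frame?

1. ¬(□(□(¬q ∧ q) → ¬q) → (□□(¬q ∧ q) → □¬q)), w0
2. □(□(¬q ∧ q) → ¬q), w0   [¬→-rule on 1]
3. ¬(□□(¬q ∧ q) → □¬q), w0   [¬→-rule on 1]
4. □□(¬q ∧ q), w0   [¬→-rule on 3]
5. ¬□¬q, w0   [¬→-rule on 3]
6. q, w1   [¬□-rule on 5: fresh world w1, w0Rw1]
7. □(¬q ∧ q) → ¬q, w1   [□-rule on 2 via w0Rw1]
8. □(¬q ∧ q), w1   [□-rule on 4 via w0Rw1]
9. ¬□(¬q ∧ q), w1   [→-rule on 7 (branches; this branch)]
10. ¬(¬q ∧ q), w2   [¬□-rule on 9: fresh world w2, w1Rw2]
11. ¬q ∧ q, w2   [□-rule on 8 via w1Rw2]
12. ¬q, w2   [∧-rule on 11]
13. q, w2   [∧-rule on 11]
Accessibility: w0Rw1, w1Rw2
Branch closes: q and ¬q both at w2.
(One branch shown.) All branches close.

Unsatisfiable (every branch closes)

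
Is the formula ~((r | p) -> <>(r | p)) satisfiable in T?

Unsatisfiable

1. ~((r | p) -> <>(r | p)), w0
2. r | p, w0   [~->-rule on 1]
3. ~<>(r | p), w0   [~->-rule on 1]
4. ~(r | p), w0   [~<>-rule on 3 via w0Rw0]
5. ~r, w0   [~|-rule on 4]
6. ~p, w0   [~|-rule on 4]
7. p, w0   [|-rule on 2 (branches; this branch)]
Accessibility: w0Rw0
Branch closes: p and ~p both at w0.
Every branch closes; the branch above is one of them.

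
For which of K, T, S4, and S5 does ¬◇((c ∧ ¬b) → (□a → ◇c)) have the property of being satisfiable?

T-tableau for the formula:
1. ¬◇((c ∧ ¬b) → (□a → ◇c)), w0
2. ¬((c ∧ ¬b) → (□a → ◇c)), w0
3. c ∧ ¬b, w0
4. ¬(□a → ◇c), w0
5. c, w0
6. ¬b, w0
7. □a, w0
8. ¬◇c, w0
9. a, w0
10. ¬c, w0
Accessibility: w0Rw0
Branch closes: c and ¬c both at w0.
Every branch closes (one shown): unsatisfiable in T, hence also in S4, S5 (every S4/S5-frame is a T-frame).
K-tableau for the formula:
1. ¬◇((c ∧ ¬b) → (□a → ◇c)), w0
Complete open branch: satisfiable in K.

K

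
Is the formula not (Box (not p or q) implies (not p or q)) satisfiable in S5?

Unsatisfiable (every branch closes)

1. not (Box (not p or q) implies (not p or q)), w0
2. Box (not p or q), w0
3. not (not p or q), w0
4. p, w0
5. not q, w0
6. not p or q, w0
7. q, w0
Accessibility: w0Rw0
Branch closes: q and not q both at w0.
(One branch shown.) All branches close.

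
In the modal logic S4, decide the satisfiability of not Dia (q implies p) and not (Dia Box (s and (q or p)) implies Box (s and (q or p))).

Satisfiable

1. not Dia (q implies p) and not (Dia Box (s and (q or p)) implies Box (s and (q or p))), w0
2. not Dia (q implies p), w0
3. not (Dia Box (s and (q or p)) implies Box (s and (q or p))), w0
4. Dia Box (s and (q or p)), w0
5. not Box (s and (q or p)), w0
6. not (q implies p), w0
7. q, w0
8. not p, w0
9. Box (s and (q or p)), w1
10. not (q implies p), w1
11. q, w1
12. not p, w1
13. s and (q or p), w1
14. s, w1
15. q or p, w1
16. not (s and (q or p)), w2
17. not (q implies p), w2
18. q, w2
19. not p, w2
20. not s, w2
Accessibility: w0Rw0, w0Rw1, w0Rw2, w1Rw1, w2Rw2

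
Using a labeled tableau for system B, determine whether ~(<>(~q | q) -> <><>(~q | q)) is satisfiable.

No, unsatisfiable

1. ~(<>(~q | q) -> <><>(~q | q)), w0
2. <>(~q | q), w0
3. ~<><>(~q | q), w0
4. ~<>(~q | q), w0
5. ~(~q | q), w0
6. q, w0
7. ~q, w0
Accessibility: w0Rw0
Branch closes: q and ~q both at w0.
All branches of the tableau close; one closing branch shown above.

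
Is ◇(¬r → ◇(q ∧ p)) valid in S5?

Invalid (countermodel exists)

Tableau for the negation ¬◇(¬r → ◇(q ∧ p)):
1. ¬◇(¬r → ◇(q ∧ p)), w0
2. ¬(¬r → ◇(q ∧ p)), w0
3. ¬r, w0
4. ¬◇(q ∧ p), w0
5. ¬(q ∧ p), w0
6. ¬p, w0
Accessibility: w0Rw0
The negation has an open branch (countermodel exists).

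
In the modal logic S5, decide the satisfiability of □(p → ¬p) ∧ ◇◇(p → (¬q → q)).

1. □(p → ¬p) ∧ ◇◇(p → (¬q → q)), u
2. □(p → ¬p), u
3. ◇◇(p → (¬q → q)), u
4. p → ¬p, u
5. ¬p, u
6. ◇(p → (¬q → q)), v
7. p → ¬p, v
8. ¬p, v
9. p → (¬q → q), w
10. p → ¬p, w
11. ¬q → q, w
12. ¬p, w
13. q, w
Accessibility: uRu, uRv, uRw, vRu, vRv, vRw, wRu, wRv, wRw

Satisfiable (open branch found)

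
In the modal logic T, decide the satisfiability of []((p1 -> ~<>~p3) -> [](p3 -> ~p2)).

Satisfiable

1. []((p1 -> ~<>~p3) -> [](p3 -> ~p2)), 0
2. (p1 -> ~<>~p3) -> [](p3 -> ~p2), 0   [[]-rule on 1 via 0R0]
3. [](p3 -> ~p2), 0   [->-rule on 2 (branches; this branch)]
4. p3 -> ~p2, 0   [[]-rule on 3 via 0R0]
5. ~p2, 0   [->-rule on 4 (branches; this branch)]
Accessibility: 0R0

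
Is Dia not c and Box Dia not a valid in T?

Not valid

Tableau for the negation not (Dia not c and Box Dia not a):
1. not (Dia not c and Box Dia not a), u
2. not Box Dia not a, u   [neg-and-rule on 1 (branches; this branch)]
3. not Dia not a, v   [neg-Box-rule on 2: fresh world v, uRv]
4. a, v   [neg-Dia-rule on 3 via vRv]
Accessibility: uRu, uRv, vRv
The negation has an open branch (countermodel exists).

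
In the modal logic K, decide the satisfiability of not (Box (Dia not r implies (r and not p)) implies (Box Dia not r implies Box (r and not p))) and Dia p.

No, unsatisfiable

1. not (Box (Dia not r implies (r and not p)) implies (Box Dia not r implies Box (r and not p))) and Dia p, 0
2. not (Box (Dia not r implies (r and not p)) implies (Box Dia not r implies Box (r and not p))), 0
3. Dia p, 0
4. Box (Dia not r implies (r and not p)), 0
5. not (Box Dia not r implies Box (r and not p)), 0
6. Box Dia not r, 0
7. not Box (r and not p), 0
8. p, 1
9. Dia not r implies (r and not p), 1
10. Dia not r, 1
11. not Dia not r, 1
12. not (r and not p), 2
13. Dia not r implies (r and not p), 2
14. Dia not r, 2
15. p, 2
16. not Dia not r, 2
17. not r, 3
18. r, 3
Accessibility: 0R1, 0R2, 1R3
Branch closes: r and not r both at 3.
All branches of the tableau close; one closing branch shown above.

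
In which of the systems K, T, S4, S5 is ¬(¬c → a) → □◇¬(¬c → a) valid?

S5

S4-tableau for the negation ¬(¬(¬c → a) → □◇¬(¬c → a)):
1. ¬(¬(¬c → a) → □◇¬(¬c → a)), u
2. ¬(¬c → a), u
3. ¬□◇¬(¬c → a), u
4. ¬c, u
5. ¬a, u
6. ¬◇¬(¬c → a), v
7. ¬c → a, v
8. a, v
Accessibility: uRu, uRv, vRv
Complete open branch: countermodel on an S4-frame, so not valid in S4, nor in K, T (the same frame is also a K-frame and a T-frame).
S5-tableau for the negation ¬(¬(¬c → a) → □◇¬(¬c → a)):
1. ¬(¬(¬c → a) → □◇¬(¬c → a)), u
2. ¬(¬c → a), u
3. ¬□◇¬(¬c → a), u
4. ¬c, u
5. ¬a, u
6. ¬◇¬(¬c → a), v
7. ¬c → a, u
8. ¬c → a, v
9. a, u
Accessibility: uRu, uRv, vRu, vRv
Branch closes: a and ¬a both at u.
Every branch closes (one shown): valid in S5.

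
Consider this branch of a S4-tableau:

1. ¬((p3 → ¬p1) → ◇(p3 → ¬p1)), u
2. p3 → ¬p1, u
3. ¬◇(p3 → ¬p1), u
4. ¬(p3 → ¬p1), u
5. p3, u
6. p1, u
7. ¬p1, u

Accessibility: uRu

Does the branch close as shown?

Both p1 and ¬p1 appear at u.

Closed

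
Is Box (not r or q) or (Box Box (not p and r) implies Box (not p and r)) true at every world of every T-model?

Valid

Tableau for the negation not (Box (not r or q) or (Box Box (not p and r) implies Box (not p and r))):
1. not (Box (not r or q) or (Box Box (not p and r) implies Box (not p and r))), w0
2. not Box (not r or q), w0   [neg-or-rule on 1]
3. not (Box Box (not p and r) implies Box (not p and r)), w0   [neg-or-rule on 1]
4. Box Box (not p and r), w0   [neg-implies-rule on 3]
5. not Box (not p and r), w0   [neg-implies-rule on 3]
6. Box (not p and r), w0   [Box-rule on 4 via w0Rw0]
7. not p and r, w0   [Box-rule on 6 via w0Rw0]
8. not p, w0   [and-rule on 7]
9. r, w0   [and-rule on 7]
10. not (not r or q), w1   [neg-Box-rule on 2: fresh world w1, w0Rw1]
11. r, w1   [neg-or-rule on 10]
12. not q, w1   [neg-or-rule on 10]
13. Box (not p and r), w1   [Box-rule on 4 via w0Rw1]
14. not p and r, w1   [Box-rule on 6 via w0Rw1]
15. not p, w1   [and-rule on 14]
16. not (not p and r), w2   [neg-Box-rule on 5: fresh world w2, w0Rw2]
17. Box (not p and r), w2   [Box-rule on 4 via w0Rw2]
18. not p and r, w2   [Box-rule on 6 via w0Rw2]
19. not p, w2   [and-rule on 18]
20. r, w2   [and-rule on 18]
21. not r, w2   [neg-and-rule on 16 (branches; this branch)]
Accessibility: w0Rw0, w0Rw1, w0Rw2, w1Rw1, w2Rw2
Branch closes: r and not r both at w2.
Every branch of the negation's tableau closes; the branch above is one of them.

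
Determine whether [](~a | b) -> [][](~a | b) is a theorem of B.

Not valid

Tableau for the negation ~([](~a | b) -> [][](~a | b)):
1. ~([](~a | b) -> [][](~a | b)), 0
2. [](~a | b), 0   [~->-rule on 1]
3. ~[][](~a | b), 0   [~->-rule on 1]
4. ~a | b, 0   [[]-rule on 2 via 0R0]
5. b, 0   [|-rule on 4 (branches; this branch)]
6. ~[](~a | b), 1   [~[]-rule on 3: fresh world 1, 0R1]
7. ~a | b, 1   [[]-rule on 2 via 0R1]
8. b, 1   [|-rule on 7 (branches; this branch)]
9. ~(~a | b), 2   [~[]-rule on 6: fresh world 2, 1R2]
10. a, 2   [~|-rule on 9]
11. ~b, 2   [~|-rule on 9]
Accessibility: 0R0, 0R1, 1R0, 1R1, 1R2, 2R1, 2R2
The negation has an open branch (countermodel exists).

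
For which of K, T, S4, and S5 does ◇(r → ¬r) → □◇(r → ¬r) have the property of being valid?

S4-tableau for the negation ¬(◇(r → ¬r) → □◇(r → ¬r)):
1. ¬(◇(r → ¬r) → □◇(r → ¬r)), u
2. ◇(r → ¬r), u
3. ¬□◇(r → ¬r), u
4. r → ¬r, v
5. ¬r, v
6. ¬◇(r → ¬r), w
7. ¬(r → ¬r), w
8. r, w
Accessibility: uRu, uRv, uRw, vRv, wRw
Complete open branch: countermodel on an S4-frame, so not valid in S4, nor in K, T (the same frame is also a K-frame and a T-frame).
S5-tableau for the negation ¬(◇(r → ¬r) → □◇(r → ¬r)):
1. ¬(◇(r → ¬r) → □◇(r → ¬r)), u
2. ◇(r → ¬r), u
3. ¬□◇(r → ¬r), u
4. r → ¬r, v
5. ¬r, v
6. ¬◇(r → ¬r), w
7. ¬(r → ¬r), u
8. r, u
9. ¬(r → ¬r), v
10. r, v
Accessibility: uRu, uRv, uRw, vRu, vRv, vRw, wRu, wRv, wRw
Branch closes: r and ¬r both at v.
Every branch closes (one shown): valid in S5.

S5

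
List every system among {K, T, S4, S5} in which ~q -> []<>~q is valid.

S5-tableau for the negation ~(~q -> []<>~q):
1. ~(~q -> []<>~q), w0
2. ~q, w0
3. ~[]<>~q, w0
4. ~<>~q, w1
5. q, w0
Accessibility: w0Rw0, w0Rw1, w1Rw0, w1Rw1
Branch closes: q and ~q both at w0.
Every branch closes (one shown): valid in S5.
S4-tableau for the negation ~(~q -> []<>~q):
1. ~(~q -> []<>~q), w0
2. ~q, w0
3. ~[]<>~q, w0
4. ~<>~q, w1
5. q, w1
Accessibility: w0Rw0, w0Rw1, w1Rw1
Complete open branch: countermodel on an S4-frame, so not valid in S4, nor in K, T (the same frame is also a K-frame and a T-frame).

S5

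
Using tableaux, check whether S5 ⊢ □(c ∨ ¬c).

Tableau for the negation ¬□(c ∨ ¬c):
1. ¬□(c ∨ ¬c), w0
2. ¬(c ∨ ¬c), w1   [¬□-rule on 1: fresh world w1, w0Rw1]
3. ¬c, w1   [¬∨-rule on 2]
4. c, w1   [¬∨-rule on 2]
Accessibility: w0Rw0, w0Rw1, w1Rw0, w1Rw1
Branch closes: c and ¬c both at w1.
All branches of the negation close; one closing branch shown above.

Valid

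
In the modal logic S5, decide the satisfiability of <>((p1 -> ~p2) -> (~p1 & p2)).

1. <>((p1 -> ~p2) -> (~p1 & p2)), w0
2. (p1 -> ~p2) -> (~p1 & p2), w1   [<>-rule on 1: fresh world w1, w0Rw1]
3. ~p1 & p2, w1   [->-rule on 2 (branches; this branch)]
4. ~p1, w1   [&-rule on 3]
5. p2, w1   [&-rule on 3]
Accessibility: w0Rw0, w0Rw1, w1Rw0, w1Rw1

Satisfiable (open branch found)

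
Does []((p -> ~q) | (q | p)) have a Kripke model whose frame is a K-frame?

Satisfiable (open branch found)

1. []((p -> ~q) | (q | p)), 0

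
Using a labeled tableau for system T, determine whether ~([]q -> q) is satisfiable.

1. ~([]q -> q), w0
2. []q, w0   [~->-rule on 1]
3. ~q, w0   [~->-rule on 1]
4. q, w0   [[]-rule on 2 via w0Rw0]
Accessibility: w0Rw0
Branch closes: q and ~q both at w0.
All branches of the tableau close; one closing branch shown above.

Unsatisfiable (every branch closes)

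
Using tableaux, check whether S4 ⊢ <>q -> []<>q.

Tableau for the negation ~(<>q -> []<>q):
1. ~(<>q -> []<>q), u
2. <>q, u
3. ~[]<>q, u
4. q, v
5. ~<>q, w
6. ~q, w
Accessibility: uRu, uRv, uRw, vRv, wRw
The negation has an open branch (countermodel exists).

Not valid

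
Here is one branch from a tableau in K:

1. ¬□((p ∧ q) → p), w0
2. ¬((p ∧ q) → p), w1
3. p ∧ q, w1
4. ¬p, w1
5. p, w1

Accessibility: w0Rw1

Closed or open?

Yes, closed

Both p and ¬p appear at w1.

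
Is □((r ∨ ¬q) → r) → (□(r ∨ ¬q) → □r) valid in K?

Tableau for the negation ¬(□((r ∨ ¬q) → r) → (□(r ∨ ¬q) → □r)):
1. ¬(□((r ∨ ¬q) → r) → (□(r ∨ ¬q) → □r)), w0
2. □((r ∨ ¬q) → r), w0
3. ¬(□(r ∨ ¬q) → □r), w0
4. □(r ∨ ¬q), w0
5. ¬□r, w0
6. ¬r, w1
7. (r ∨ ¬q) → r, w1
8. r ∨ ¬q, w1
9. ¬(r ∨ ¬q), w1
10. q, w1
11. ¬q, w1
Accessibility: w0Rw1
Branch closes: q and ¬q both at w1.
Every branch of the negation's tableau closes; the branch above is one of them.

Yes, valid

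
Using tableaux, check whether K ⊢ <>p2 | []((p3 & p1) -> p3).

Tableau for the negation ~(<>p2 | []((p3 & p1) -> p3)):
1. ~(<>p2 | []((p3 & p1) -> p3)), w0
2. ~<>p2, w0
3. ~[]((p3 & p1) -> p3), w0
4. ~((p3 & p1) -> p3), w1
5. p3 & p1, w1
6. ~p3, w1
7. p3, w1
8. p1, w1
Accessibility: w0Rw1
Branch closes: p3 and ~p3 both at w1.
All branches of the negation close; one closing branch shown above.

Valid in K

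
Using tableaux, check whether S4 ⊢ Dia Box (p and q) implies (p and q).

No, not valid

Tableau for the negation not (Dia Box (p and q) implies (p and q)):
1. not (Dia Box (p and q) implies (p and q)), w0
2. Dia Box (p and q), w0
3. not (p and q), w0
4. not q, w0
5. Box (p and q), w1
6. p and q, w1
7. p, w1
8. q, w1
Accessibility: w0Rw0, w0Rw1, w1Rw1
The negation has an open branch (countermodel exists).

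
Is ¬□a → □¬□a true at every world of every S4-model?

Invalid (countermodel exists)

Tableau for the negation ¬(¬□a → □¬□a):
1. ¬(¬□a → □¬□a), u
2. ¬□a, u
3. ¬□¬□a, u
4. ¬a, v
5. □a, w
6. a, w
Accessibility: uRu, uRv, uRw, vRv, wRw
The negation has an open branch (countermodel exists).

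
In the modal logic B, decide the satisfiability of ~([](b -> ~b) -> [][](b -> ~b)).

Satisfiable (open branch found)

1. ~([](b -> ~b) -> [][](b -> ~b)), 0
2. [](b -> ~b), 0
3. ~[][](b -> ~b), 0
4. b -> ~b, 0
5. ~b, 0
6. ~[](b -> ~b), 1
7. b -> ~b, 1
8. ~b, 1
9. ~(b -> ~b), 2
10. b, 2
Accessibility: 0R0, 0R1, 1R0, 1R1, 1R2, 2R1, 2R2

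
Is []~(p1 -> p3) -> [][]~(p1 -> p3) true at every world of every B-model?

Tableau for the negation ~([]~(p1 -> p3) -> [][]~(p1 -> p3)):
1. ~([]~(p1 -> p3) -> [][]~(p1 -> p3)), u
2. []~(p1 -> p3), u   [~->-rule on 1]
3. ~[][]~(p1 -> p3), u   [~->-rule on 1]
4. ~(p1 -> p3), u   [[]-rule on 2 via uRu]
5. p1, u   [~->-rule on 4]
6. ~p3, u   [~->-rule on 4]
7. ~[]~(p1 -> p3), v   [~[]-rule on 3: fresh world v, uRv]
8. ~(p1 -> p3), v   [[]-rule on 2 via uRv]
9. p1, v   [~->-rule on 8]
10. ~p3, v   [~->-rule on 8]
11. p1 -> p3, w   [~[]-rule on 7: fresh world w, vRw]
12. p3, w   [->-rule on 11 (branches; this branch)]
Accessibility: uRu, uRv, vRu, vRv, vRw, wRv, wRw
The negation has an open branch (countermodel exists).

No, not valid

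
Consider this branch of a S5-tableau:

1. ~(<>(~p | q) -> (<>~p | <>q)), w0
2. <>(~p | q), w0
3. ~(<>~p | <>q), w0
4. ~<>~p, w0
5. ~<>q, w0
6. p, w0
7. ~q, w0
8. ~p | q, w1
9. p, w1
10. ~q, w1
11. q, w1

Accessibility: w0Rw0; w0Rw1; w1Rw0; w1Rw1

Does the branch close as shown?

Both q and ~q appear at w1.

Closed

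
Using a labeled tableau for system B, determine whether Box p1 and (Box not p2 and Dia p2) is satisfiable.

Unsatisfiable (every branch closes)

1. Box p1 and (Box not p2 and Dia p2), u
2. Box p1, u
3. Box not p2 and Dia p2, u
4. Box not p2, u
5. Dia p2, u
6. p1, u
7. not p2, u
8. p2, v
9. p1, v
10. not p2, v
Accessibility: uRu, uRv, vRu, vRv
Branch closes: p2 and not p2 both at v.
(One branch shown.) All branches close.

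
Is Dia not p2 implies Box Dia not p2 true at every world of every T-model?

Invalid (countermodel exists)

Tableau for the negation not (Dia not p2 implies Box Dia not p2):
1. not (Dia not p2 implies Box Dia not p2), u
2. Dia not p2, u
3. not Box Dia not p2, u
4. not p2, v
5. not Dia not p2, w
6. p2, w
Accessibility: uRu, uRv, uRw, vRv, wRw
The negation has an open branch (countermodel exists).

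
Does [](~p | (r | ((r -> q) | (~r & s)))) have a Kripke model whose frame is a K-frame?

1. [](~p | (r | ((r -> q) | (~r & s)))), u

Yes, satisfiable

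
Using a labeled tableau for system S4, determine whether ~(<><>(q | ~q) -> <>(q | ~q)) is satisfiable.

1. ~(<><>(q | ~q) -> <>(q | ~q)), w0
2. <><>(q | ~q), w0
3. ~<>(q | ~q), w0
4. ~(q | ~q), w0
5. ~q, w0
6. q, w0
Accessibility: w0Rw0
Branch closes: q and ~q both at w0.
(One branch shown.) All branches close.

Unsatisfiable (every branch closes)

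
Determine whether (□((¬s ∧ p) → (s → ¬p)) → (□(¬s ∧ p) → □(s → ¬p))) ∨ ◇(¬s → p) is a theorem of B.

Valid

Tableau for the negation ¬((□((¬s ∧ p) → (s → ¬p)) → (□(¬s ∧ p) → □(s → ¬p))) ∨ ◇(¬s → p)):
1. ¬((□((¬s ∧ p) → (s → ¬p)) → (□(¬s ∧ p) → □(s → ¬p))) ∨ ◇(¬s → p)), 0
2. ¬(□((¬s ∧ p) → (s → ¬p)) → (□(¬s ∧ p) → □(s → ¬p))), 0
3. ¬◇(¬s → p), 0
4. □((¬s ∧ p) → (s → ¬p)), 0
5. ¬(□(¬s ∧ p) → □(s → ¬p)), 0
6. □(¬s ∧ p), 0
7. ¬□(s → ¬p), 0
8. ¬(¬s → p), 0
9. ¬s, 0
10. ¬p, 0
11. (¬s ∧ p) → (s → ¬p), 0
12. ¬s ∧ p, 0
13. p, 0
Accessibility: 0R0
Branch closes: p and ¬p both at 0.
Every branch of the negation's tableau closes; the branch above is one of them.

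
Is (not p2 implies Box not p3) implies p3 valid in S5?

No, not valid

Tableau for the negation not ((not p2 implies Box not p3) implies p3):
1. not ((not p2 implies Box not p3) implies p3), 0
2. not p2 implies Box not p3, 0   [neg-implies-rule on 1]
3. not p3, 0   [neg-implies-rule on 1]
4. Box not p3, 0   [implies-rule on 2 (branches; this branch)]
Accessibility: 0R0
The negation has an open branch (countermodel exists).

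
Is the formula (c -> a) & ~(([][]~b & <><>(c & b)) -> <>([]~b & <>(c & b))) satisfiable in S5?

1. (c -> a) & ~(([][]~b & <><>(c & b)) -> <>([]~b & <>(c & b))), 0
2. c -> a, 0   [&-rule on 1]
3. ~(([][]~b & <><>(c & b)) -> <>([]~b & <>(c & b))), 0   [&-rule on 1]
4. [][]~b & <><>(c & b), 0   [~->-rule on 3]
5. ~<>([]~b & <>(c & b)), 0   [~->-rule on 3]
6. [][]~b, 0   [&-rule on 4]
7. <><>(c & b), 0   [&-rule on 4]
8. ~([]~b & <>(c & b)), 0   [~<>-rule on 5 via 0R0]
9. []~b, 0   [[]-rule on 6 via 0R0]
10. ~b, 0   [[]-rule on 9 via 0R0]
11. a, 0   [->-rule on 2 (branches; this branch)]
12. ~<>(c & b), 0   [~&-rule on 8 (branches; this branch)]
13. ~(c & b), 0   [~<>-rule on 12 via 0R0]
14. <>(c & b), 1   [<>-rule on 7: fresh world 1, 0R1]
15. ~([]~b & <>(c & b)), 1   [~<>-rule on 5 via 0R1]
16. []~b, 1   [[]-rule on 6 via 0R1]
17. ~b, 1   [[]-rule on 9 via 0R1]
18. ~(c & b), 1   [~<>-rule on 12 via 0R1]
19. ~<>(c & b), 1   [~&-rule on 15 (branches; this branch)]
20. c & b, 2   [<>-rule on 14: fresh world 2, 1R2]
21. c, 2   [&-rule on 20]
22. b, 2   [&-rule on 20]
23. ~([]~b & <>(c & b)), 2   [~<>-rule on 5 via 0R2]
24. []~b, 2   [[]-rule on 6 via 0R2]
25. ~b, 2   [[]-rule on 9 via 0R2]
Accessibility: 0R0, 0R1, 0R2, 1R0, 1R1, 1R2, 2R0, 2R1, 2R2
Branch closes: b and ~b both at 2.
Every branch closes; the branch above is one of them.

No, unsatisfiable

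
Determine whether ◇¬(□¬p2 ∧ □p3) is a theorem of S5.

Invalid (countermodel exists)

Tableau for the negation ¬◇¬(□¬p2 ∧ □p3):
1. ¬◇¬(□¬p2 ∧ □p3), w0
2. □¬p2 ∧ □p3, w0
3. □¬p2, w0
4. □p3, w0
5. ¬p2, w0
6. p3, w0
Accessibility: w0Rw0
The negation has an open branch (countermodel exists).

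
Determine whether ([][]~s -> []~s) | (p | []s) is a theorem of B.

Yes, valid

Tableau for the negation ~(([][]~s -> []~s) | (p | []s)):
1. ~(([][]~s -> []~s) | (p | []s)), 0
2. ~([][]~s -> []~s), 0
3. ~(p | []s), 0
4. [][]~s, 0
5. ~[]~s, 0
6. ~p, 0
7. ~[]s, 0
8. []~s, 0
9. ~s, 0
10. s, 1
11. []~s, 1
12. ~s, 1
Accessibility: 0R0, 0R1, 1R0, 1R1
Branch closes: s and ~s both at 1.
Every branch of the negation's tableau closes; the branch above is one of them.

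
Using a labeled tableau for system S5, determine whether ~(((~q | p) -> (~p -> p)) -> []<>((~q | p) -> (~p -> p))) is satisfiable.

1. ~(((~q | p) -> (~p -> p)) -> []<>((~q | p) -> (~p -> p))), u
2. (~q | p) -> (~p -> p), u
3. ~[]<>((~q | p) -> (~p -> p)), u
4. ~(~q | p), u
5. q, u
6. ~p, u
7. ~<>((~q | p) -> (~p -> p)), v
8. ~((~q | p) -> (~p -> p)), u
9. ~q | p, u
10. ~(~p -> p), u
11. ~((~q | p) -> (~p -> p)), v
12. ~q | p, v
13. ~(~p -> p), v
14. ~p, v
15. p, u
Accessibility: uRu, uRv, vRu, vRv
Branch closes: p and ~p both at u.
(One branch shown.) All branches close.

Unsatisfiable (every branch closes)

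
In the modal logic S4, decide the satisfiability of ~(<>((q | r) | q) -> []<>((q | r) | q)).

Satisfiable

1. ~(<>((q | r) | q) -> []<>((q | r) | q)), w0
2. <>((q | r) | q), w0
3. ~[]<>((q | r) | q), w0
4. (q | r) | q, w1
5. q, w1
6. ~<>((q | r) | q), w2
7. ~((q | r) | q), w2
8. ~(q | r), w2
9. ~q, w2
10. ~r, w2
Accessibility: w0Rw0, w0Rw1, w0Rw2, w1Rw1, w2Rw2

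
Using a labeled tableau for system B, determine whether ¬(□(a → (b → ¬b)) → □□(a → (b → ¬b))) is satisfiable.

Yes, satisfiable

1. ¬(□(a → (b → ¬b)) → □□(a → (b → ¬b))), 0
2. □(a → (b → ¬b)), 0   [¬→-rule on 1]
3. ¬□□(a → (b → ¬b)), 0   [¬→-rule on 1]
4. a → (b → ¬b), 0   [□-rule on 2 via 0R0]
5. b → ¬b, 0   [→-rule on 4 (branches; this branch)]
6. ¬b, 0   [→-rule on 5 (branches; this branch)]
7. ¬□(a → (b → ¬b)), 1   [¬□-rule on 3: fresh world 1, 0R1]
8. a → (b → ¬b), 1   [□-rule on 2 via 0R1]
9. b → ¬b, 1   [→-rule on 8 (branches; this branch)]
10. ¬b, 1   [→-rule on 9 (branches; this branch)]
11. ¬(a → (b → ¬b)), 2   [¬□-rule on 7: fresh world 2, 1R2]
12. a, 2   [¬→-rule on 11]
13. ¬(b → ¬b), 2   [¬→-rule on 11]
14. b, 2   [¬→-rule on 13]
Accessibility: 0R0, 0R1, 1R0, 1R1, 1R2, 2R1, 2R2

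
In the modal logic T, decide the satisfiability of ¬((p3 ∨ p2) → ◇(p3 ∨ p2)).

1. ¬((p3 ∨ p2) → ◇(p3 ∨ p2)), u
2. p3 ∨ p2, u   [¬→-rule on 1]
3. ¬◇(p3 ∨ p2), u   [¬→-rule on 1]
4. ¬(p3 ∨ p2), u   [¬◇-rule on 3 via uRu]
5. ¬p3, u   [¬∨-rule on 4]
6. ¬p2, u   [¬∨-rule on 4]
7. p2, u   [∨-rule on 2 (branches; this branch)]
Accessibility: uRu
Branch closes: p2 and ¬p2 both at u.
Every branch closes; the branch above is one of them.

No, unsatisfiable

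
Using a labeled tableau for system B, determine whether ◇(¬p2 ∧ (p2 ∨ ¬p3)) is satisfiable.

1. ◇(¬p2 ∧ (p2 ∨ ¬p3)), 0
2. ¬p2 ∧ (p2 ∨ ¬p3), 1
3. ¬p2, 1
4. p2 ∨ ¬p3, 1
5. ¬p3, 1
Accessibility: 0R0, 0R1, 1R0, 1R1

Satisfiable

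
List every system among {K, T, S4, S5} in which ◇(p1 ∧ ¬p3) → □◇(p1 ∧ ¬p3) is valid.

S4-tableau for the negation ¬(◇(p1 ∧ ¬p3) → □◇(p1 ∧ ¬p3)):
1. ¬(◇(p1 ∧ ¬p3) → □◇(p1 ∧ ¬p3)), w0
2. ◇(p1 ∧ ¬p3), w0
3. ¬□◇(p1 ∧ ¬p3), w0
4. p1 ∧ ¬p3, w1
5. p1, w1
6. ¬p3, w1
7. ¬◇(p1 ∧ ¬p3), w2
8. ¬(p1 ∧ ¬p3), w2
9. p3, w2
Accessibility: w0Rw0, w0Rw1, w0Rw2, w1Rw1, w2Rw2
Complete open branch: countermodel on an S4-frame, so not valid in S4, nor in K, T (the same frame is also a K-frame and a T-frame).
S5-tableau for the negation ¬(◇(p1 ∧ ¬p3) → □◇(p1 ∧ ¬p3)):
1. ¬(◇(p1 ∧ ¬p3) → □◇(p1 ∧ ¬p3)), w0
2. ◇(p1 ∧ ¬p3), w0
3. ¬□◇(p1 ∧ ¬p3), w0
4. p1 ∧ ¬p3, w1
5. p1, w1
6. ¬p3, w1
7. ¬◇(p1 ∧ ¬p3), w2
8. ¬(p1 ∧ ¬p3), w0
9. ¬(p1 ∧ ¬p3), w1
10. ¬(p1 ∧ ¬p3), w2
11. p3, w0
12. p3, w1
Accessibility: w0Rw0, w0Rw1, w0Rw2, w1Rw0, w1Rw1, w1Rw2, w2Rw0, w2Rw1, w2Rw2
Branch closes: p3 and ¬p3 both at w1.
Every branch closes (one shown): valid in S5.

S5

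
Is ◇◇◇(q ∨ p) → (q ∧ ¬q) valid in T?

Invalid (countermodel exists)

Tableau for the negation ¬(◇◇◇(q ∨ p) → (q ∧ ¬q)):
1. ¬(◇◇◇(q ∨ p) → (q ∧ ¬q)), 0
2. ◇◇◇(q ∨ p), 0
3. ¬(q ∧ ¬q), 0
4. q, 0
5. ◇◇(q ∨ p), 1
6. ◇(q ∨ p), 2
7. q ∨ p, 3
8. p, 3
Accessibility: 0R0, 0R1, 1R1, 1R2, 2R2, 2R3, 3R3
The negation has an open branch (countermodel exists).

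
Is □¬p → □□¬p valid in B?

No, not valid

Tableau for the negation ¬(□¬p → □□¬p):
1. ¬(□¬p → □□¬p), 0
2. □¬p, 0   [¬→-rule on 1]
3. ¬□□¬p, 0   [¬→-rule on 1]
4. ¬p, 0   [□-rule on 2 via 0R0]
5. ¬□¬p, 1   [¬□-rule on 3: fresh world 1, 0R1]
6. ¬p, 1   [□-rule on 2 via 0R1]
7. p, 2   [¬□-rule on 5: fresh world 2, 1R2]
Accessibility: 0R0, 0R1, 1R0, 1R1, 1R2, 2R1, 2R2
The negation has an open branch (countermodel exists).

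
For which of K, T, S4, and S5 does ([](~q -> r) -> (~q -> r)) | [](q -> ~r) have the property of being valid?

T-tableau for the negation ~(([](~q -> r) -> (~q -> r)) | [](q -> ~r)):
1. ~(([](~q -> r) -> (~q -> r)) | [](q -> ~r)), w0
2. ~([](~q -> r) -> (~q -> r)), w0
3. ~[](q -> ~r), w0
4. [](~q -> r), w0
5. ~(~q -> r), w0
6. ~q, w0
7. ~r, w0
8. ~q -> r, w0
9. r, w0
Accessibility: w0Rw0
Branch closes: r and ~r both at w0.
Every branch closes (one shown): valid in T, hence also in S4, S5 (every theorem of T is a theorem of S4 and S5).
K-tableau for the negation ~(([](~q -> r) -> (~q -> r)) | [](q -> ~r)):
1. ~(([](~q -> r) -> (~q -> r)) | [](q -> ~r)), w0
2. ~([](~q -> r) -> (~q -> r)), w0
3. ~[](q -> ~r), w0
4. [](~q -> r), w0
5. ~(~q -> r), w0
6. ~q, w0
7. ~r, w0
8. ~(q -> ~r), w1
9. q, w1
10. r, w1
11. ~q -> r, w1
Accessibility: w0Rw1
Complete open branch: countermodel on a K-frame, so not valid in K.

T, S4, S5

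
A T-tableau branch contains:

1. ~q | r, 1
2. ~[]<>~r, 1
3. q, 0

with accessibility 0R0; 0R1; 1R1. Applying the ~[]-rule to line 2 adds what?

a fresh world 2 with 1R2, and ~<>~r at 2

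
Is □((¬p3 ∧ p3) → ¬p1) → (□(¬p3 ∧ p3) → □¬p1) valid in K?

Valid

Tableau for the negation ¬(□((¬p3 ∧ p3) → ¬p1) → (□(¬p3 ∧ p3) → □¬p1)):
1. ¬(□((¬p3 ∧ p3) → ¬p1) → (□(¬p3 ∧ p3) → □¬p1)), 0
2. □((¬p3 ∧ p3) → ¬p1), 0   [¬→-rule on 1]
3. ¬(□(¬p3 ∧ p3) → □¬p1), 0   [¬→-rule on 1]
4. □(¬p3 ∧ p3), 0   [¬→-rule on 3]
5. ¬□¬p1, 0   [¬→-rule on 3]
6. p1, 1   [¬□-rule on 5: fresh world 1, 0R1]
7. (¬p3 ∧ p3) → ¬p1, 1   [□-rule on 2 via 0R1]
8. ¬p3 ∧ p3, 1   [□-rule on 4 via 0R1]
9. ¬p3, 1   [∧-rule on 8]
10. p3, 1   [∧-rule on 8]
Accessibility: 0R1
Branch closes: p3 and ¬p3 both at 1.
Every branch of the negation's tableau closes; the branch above is one of them.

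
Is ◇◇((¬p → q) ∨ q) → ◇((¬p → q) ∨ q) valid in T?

Invalid (countermodel exists)

Tableau for the negation ¬(◇◇((¬p → q) ∨ q) → ◇((¬p → q) ∨ q)):
1. ¬(◇◇((¬p → q) ∨ q) → ◇((¬p → q) ∨ q)), w0
2. ◇◇((¬p → q) ∨ q), w0   [¬→-rule on 1]
3. ¬◇((¬p → q) ∨ q), w0   [¬→-rule on 1]
4. ¬((¬p → q) ∨ q), w0   [¬◇-rule on 3 via w0Rw0]
5. ¬(¬p → q), w0   [¬∨-rule on 4]
6. ¬q, w0   [¬∨-rule on 4]
7. ¬p, w0   [¬→-rule on 5]
8. ◇((¬p → q) ∨ q), w1   [◇-rule on 2: fresh world w1, w0Rw1]
9. ¬((¬p → q) ∨ q), w1   [¬◇-rule on 3 via w0Rw1]
10. ¬(¬p → q), w1   [¬∨-rule on 9]
11. ¬q, w1   [¬∨-rule on 9]
12. ¬p, w1   [¬→-rule on 10]
13. (¬p → q) ∨ q, w2   [◇-rule on 8: fresh world w2, w1Rw2]
14. q, w2   [∨-rule on 13 (branches; this branch)]
Accessibility: w0Rw0, w0Rw1, w1Rw1, w1Rw2, w2Rw2
The negation has an open branch (countermodel exists).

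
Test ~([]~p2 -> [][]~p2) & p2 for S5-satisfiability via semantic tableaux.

1. ~([]~p2 -> [][]~p2) & p2, w0
2. ~([]~p2 -> [][]~p2), w0
3. p2, w0
4. []~p2, w0
5. ~[][]~p2, w0
6. ~p2, w0
Accessibility: w0Rw0
Branch closes: p2 and ~p2 both at w0.
All branches of the tableau close; one closing branch shown above.

Unsatisfiable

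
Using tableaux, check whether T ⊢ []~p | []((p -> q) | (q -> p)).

Tableau for the negation ~([]~p | []((p -> q) | (q -> p))):
1. ~([]~p | []((p -> q) | (q -> p))), w0
2. ~[]~p, w0
3. ~[]((p -> q) | (q -> p)), w0
4. p, w1
5. ~((p -> q) | (q -> p)), w2
6. ~(p -> q), w2
7. ~(q -> p), w2
8. p, w2
9. ~q, w2
10. q, w2
11. ~p, w2
Accessibility: w0Rw0, w0Rw1, w0Rw2, w1Rw1, w2Rw2
Branch closes: q and ~q both at w2.
Every branch of the negation's tableau closes; the branch above is one of them.

Valid in T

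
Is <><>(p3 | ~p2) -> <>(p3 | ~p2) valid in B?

Tableau for the negation ~(<><>(p3 | ~p2) -> <>(p3 | ~p2)):
1. ~(<><>(p3 | ~p2) -> <>(p3 | ~p2)), u
2. <><>(p3 | ~p2), u
3. ~<>(p3 | ~p2), u
4. ~(p3 | ~p2), u
5. ~p3, u
6. p2, u
7. <>(p3 | ~p2), v
8. ~(p3 | ~p2), v
9. ~p3, v
10. p2, v
11. p3 | ~p2, w
12. ~p2, w
Accessibility: uRu, uRv, vRu, vRv, vRw, wRv, wRw
The negation has an open branch (countermodel exists).

Not valid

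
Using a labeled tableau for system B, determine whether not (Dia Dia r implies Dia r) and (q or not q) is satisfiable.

Yes, satisfiable

1. not (Dia Dia r implies Dia r) and (q or not q), u
2. not (Dia Dia r implies Dia r), u   [and-rule on 1]
3. q or not q, u   [and-rule on 1]
4. Dia Dia r, u   [neg-implies-rule on 2]
5. not Dia r, u   [neg-implies-rule on 2]
6. not r, u   [neg-Dia-rule on 5 via uRu]
7. not q, u   [or-rule on 3 (branches; this branch)]
8. Dia r, v   [Dia-rule on 4: fresh world v, uRv]
9. not r, v   [neg-Dia-rule on 5 via uRv]
10. r, w   [Dia-rule on 8: fresh world w, vRw]
Accessibility: uRu, uRv, vRu, vRv, vRw, wRv, wRw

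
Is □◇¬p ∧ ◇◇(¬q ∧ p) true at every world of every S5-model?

Tableau for the negation ¬(□◇¬p ∧ ◇◇(¬q ∧ p)):
1. ¬(□◇¬p ∧ ◇◇(¬q ∧ p)), w0
2. ¬◇◇(¬q ∧ p), w0
3. ¬◇(¬q ∧ p), w0
4. ¬(¬q ∧ p), w0
5. ¬p, w0
Accessibility: w0Rw0
The negation has an open branch (countermodel exists).

Not valid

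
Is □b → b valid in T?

Valid

Tableau for the negation ¬(□b → b):
1. ¬(□b → b), u
2. □b, u   [¬→-rule on 1]
3. ¬b, u   [¬→-rule on 1]
4. b, u   [□-rule on 2 via uRu]
Accessibility: uRu
Branch closes: b and ¬b both at u.
Every branch of the negation's tableau closes; the branch above is one of them.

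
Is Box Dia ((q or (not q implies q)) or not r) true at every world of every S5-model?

Invalid (countermodel exists)

Tableau for the negation not Box Dia ((q or (not q implies q)) or not r):
1. not Box Dia ((q or (not q implies q)) or not r), u
2. not Dia ((q or (not q implies q)) or not r), v   [neg-Box-rule on 1: fresh world v, uRv]
3. not ((q or (not q implies q)) or not r), u   [neg-Dia-rule on 2 via vRu]
4. not (q or (not q implies q)), u   [neg-or-rule on 3]
5. r, u   [neg-or-rule on 3]
6. not q, u   [neg-or-rule on 4]
7. not (not q implies q), u   [neg-or-rule on 4]
8. not ((q or (not q implies q)) or not r), v   [neg-Dia-rule on 2 via vRv]
9. not (q or (not q implies q)), v   [neg-or-rule on 8]
10. r, v   [neg-or-rule on 8]
11. not q, v   [neg-or-rule on 9]
12. not (not q implies q), v   [neg-or-rule on 9]
Accessibility: uRu, uRv, vRu, vRv
The negation has an open branch (countermodel exists).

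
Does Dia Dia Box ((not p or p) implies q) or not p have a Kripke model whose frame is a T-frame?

1. Dia Dia Box ((not p or p) implies q) or not p, w0
2. not p, w0
Accessibility: w0Rw0

Satisfiable (open branch found)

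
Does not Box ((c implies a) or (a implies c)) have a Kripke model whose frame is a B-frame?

1. not Box ((c implies a) or (a implies c)), w0
2. not ((c implies a) or (a implies c)), w1
3. not (c implies a), w1
4. not (a implies c), w1
5. c, w1
6. not a, w1
7. a, w1
8. not c, w1
Accessibility: w0Rw0, w0Rw1, w1Rw0, w1Rw1
Branch closes: a and not a both at w1.
All branches of the tableau close; one closing branch shown above.

No, unsatisfiable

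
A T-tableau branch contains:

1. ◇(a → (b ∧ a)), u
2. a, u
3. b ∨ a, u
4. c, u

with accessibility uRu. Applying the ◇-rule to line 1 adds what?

a fresh world v with uRv, and a → (b ∧ a) at v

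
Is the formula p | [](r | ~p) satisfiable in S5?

Satisfiable

1. p | [](r | ~p), u
2. [](r | ~p), u   [|-rule on 1 (branches; this branch)]
3. r | ~p, u   [[]-rule on 2 via uRu]
4. ~p, u   [|-rule on 3 (branches; this branch)]
Accessibility: uRu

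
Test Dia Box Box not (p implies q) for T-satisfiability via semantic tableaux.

Satisfiable (open branch found)

1. Dia Box Box not (p implies q), 0
2. Box Box not (p implies q), 1
3. Box not (p implies q), 1
4. not (p implies q), 1
5. p, 1
6. not q, 1
Accessibility: 0R0, 0R1, 1R1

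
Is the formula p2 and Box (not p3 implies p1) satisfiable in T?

1. p2 and Box (not p3 implies p1), 0
2. p2, 0
3. Box (not p3 implies p1), 0
4. not p3 implies p1, 0
5. p1, 0
Accessibility: 0R0

Satisfiable (open branch found)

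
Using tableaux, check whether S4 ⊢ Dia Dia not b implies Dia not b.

Tableau for the negation not (Dia Dia not b implies Dia not b):
1. not (Dia Dia not b implies Dia not b), 0
2. Dia Dia not b, 0
3. not Dia not b, 0
4. b, 0
5. Dia not b, 1
6. b, 1
7. not b, 2
8. b, 2
Accessibility: 0R0, 0R1, 0R2, 1R1, 1R2, 2R2
Branch closes: b and not b both at 2.
All branches of the negation close; one closing branch shown above.

Valid in S4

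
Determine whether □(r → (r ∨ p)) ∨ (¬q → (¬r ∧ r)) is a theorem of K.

Yes, valid

Tableau for the negation ¬(□(r → (r ∨ p)) ∨ (¬q → (¬r ∧ r))):
1. ¬(□(r → (r ∨ p)) ∨ (¬q → (¬r ∧ r))), w0
2. ¬□(r → (r ∨ p)), w0
3. ¬(¬q → (¬r ∧ r)), w0
4. ¬q, w0
5. ¬(¬r ∧ r), w0
6. ¬r, w0
7. ¬(r → (r ∨ p)), w1
8. r, w1
9. ¬(r ∨ p), w1
10. ¬r, w1
11. ¬p, w1
Accessibility: w0Rw1
Branch closes: r and ¬r both at w1.
Every branch of the negation's tableau closes; the branch above is one of them.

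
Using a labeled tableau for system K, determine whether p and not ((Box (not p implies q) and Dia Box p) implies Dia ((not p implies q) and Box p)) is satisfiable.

1. p and not ((Box (not p implies q) and Dia Box p) implies Dia ((not p implies q) and Box p)), u
2. p, u
3. not ((Box (not p implies q) and Dia Box p) implies Dia ((not p implies q) and Box p)), u
4. Box (not p implies q) and Dia Box p, u
5. not Dia ((not p implies q) and Box p), u
6. Box (not p implies q), u
7. Dia Box p, u
8. Box p, v
9. not ((not p implies q) and Box p), v
10. not p implies q, v
11. not Box p, v
12. q, v
13. not p, w
14. p, w
Accessibility: uRv, vRw
Branch closes: p and not p both at w.
All branches of the tableau close; one closing branch shown above.

Unsatisfiable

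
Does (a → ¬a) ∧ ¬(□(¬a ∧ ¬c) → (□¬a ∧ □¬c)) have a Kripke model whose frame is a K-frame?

Unsatisfiable

1. (a → ¬a) ∧ ¬(□(¬a ∧ ¬c) → (□¬a ∧ □¬c)), u
2. a → ¬a, u
3. ¬(□(¬a ∧ ¬c) → (□¬a ∧ □¬c)), u
4. □(¬a ∧ ¬c), u
5. ¬(□¬a ∧ □¬c), u
6. ¬a, u
7. ¬□¬c, u
8. c, v
9. ¬a ∧ ¬c, v
10. ¬a, v
11. ¬c, v
Accessibility: uRv
Branch closes: c and ¬c both at v.
Every branch closes; the branch above is one of them.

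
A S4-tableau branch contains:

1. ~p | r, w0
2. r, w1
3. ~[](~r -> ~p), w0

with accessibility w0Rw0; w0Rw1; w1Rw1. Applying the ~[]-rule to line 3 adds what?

a fresh world w2 with w0Rw2, and ~(~r -> ~p) at w2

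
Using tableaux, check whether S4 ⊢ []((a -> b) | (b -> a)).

Valid

Tableau for the negation ~[]((a -> b) | (b -> a)):
1. ~[]((a -> b) | (b -> a)), u
2. ~((a -> b) | (b -> a)), v
3. ~(a -> b), v
4. ~(b -> a), v
5. a, v
6. ~b, v
7. b, v
8. ~a, v
Accessibility: uRu, uRv, vRv
Branch closes: b and ~b both at v.
All branches of the negation close; one closing branch shown above.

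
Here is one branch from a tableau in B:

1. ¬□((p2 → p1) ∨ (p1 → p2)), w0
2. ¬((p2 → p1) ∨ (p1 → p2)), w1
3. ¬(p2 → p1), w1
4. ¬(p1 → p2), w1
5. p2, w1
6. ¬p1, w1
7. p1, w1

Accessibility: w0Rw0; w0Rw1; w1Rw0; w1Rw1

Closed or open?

Both p1 and ¬p1 appear at w1.

Yes, closed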